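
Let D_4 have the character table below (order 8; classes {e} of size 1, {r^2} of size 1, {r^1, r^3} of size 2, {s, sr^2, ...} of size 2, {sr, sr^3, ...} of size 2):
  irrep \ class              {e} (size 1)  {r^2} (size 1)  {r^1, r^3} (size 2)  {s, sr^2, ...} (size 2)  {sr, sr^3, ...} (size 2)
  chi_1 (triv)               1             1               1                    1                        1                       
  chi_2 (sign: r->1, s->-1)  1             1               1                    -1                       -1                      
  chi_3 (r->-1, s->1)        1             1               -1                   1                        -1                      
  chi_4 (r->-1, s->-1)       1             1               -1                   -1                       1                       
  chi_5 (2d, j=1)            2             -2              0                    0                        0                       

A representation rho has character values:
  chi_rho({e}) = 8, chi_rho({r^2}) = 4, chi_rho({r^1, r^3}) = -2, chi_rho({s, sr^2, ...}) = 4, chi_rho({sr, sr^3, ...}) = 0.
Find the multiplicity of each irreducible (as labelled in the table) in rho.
Multiplicities: chi_1: 2, chi_2: 0, chi_3: 3, chi_4: 1, chi_5: 1.

Reasoning: Use <chi_rho, chi> = (1/|G|) sum_C |C| * chi_rho(C) * conj(chi(C)) with |G| = 8 for each irreducible chi in the table:
  <chi_rho, chi_1> = (1/8)[1*(8)*conj(1) + 1*(4)*conj(1) + 2*(-2)*conj(1) + 2*(4)*conj(1) + 2*(0)*conj(1)]
      = (1/8)[(8) + (4) + (-4) + (8) + (0)] = 16/8 = 2
  <chi_rho, chi_2> = (1/8)[1*(8)*conj(1) + 1*(4)*conj(1) + 2*(-2)*conj(1) + 2*(4)*conj(-1) + 2*(0)*conj(-1)]
      = (1/8)[(8) + (4) + (-4) + (-8) + (0)] = 0/8 = 0
  <chi_rho, chi_3> = (1/8)[1*(8)*conj(1) + 1*(4)*conj(1) + 2*(-2)*conj(-1) + 2*(4)*conj(1) + 2*(0)*conj(-1)]
      = (1/8)[(8) + (4) + (4) + (8) + (0)] = 24/8 = 3
  <chi_rho, chi_4> = (1/8)[1*(8)*conj(1) + 1*(4)*conj(1) + 2*(-2)*conj(-1) + 2*(4)*conj(-1) + 2*(0)*conj(1)]
      = (1/8)[(8) + (4) + (4) + (-8) + (0)] = 8/8 = 1
  <chi_rho, chi_5> = (1/8)[1*(8)*conj(2) + 1*(4)*conj(-2) + 2*(-2)*conj(0) + 2*(4)*conj(0) + 2*(0)*conj(0)]
      = (1/8)[(16) + (-8) + (0) + (0) + (0)] = 8/8 = 1
Dimension check: dim(rho) = sum (mult * dim) = 2*1 + 0*1 + 3*1 + 1*1 + 1*2 = 8 = chi_rho(e) = 8.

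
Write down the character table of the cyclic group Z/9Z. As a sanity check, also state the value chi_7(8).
Character table of Z/9Z (irreps indexed chi_0,...,chi_8 with chi_k(m) = zeta_9^(k*m), zeta_9 = exp(2*pi*i/9)):
  irrep \ class  {0} (size 1)  {1} (size 1)    {2} (size 1)    {3} (size 1)    {4} (size 1)    {5} (size 1)    {6} (size 1)    {7} (size 1)    {8} (size 1)  
  chi_0          1             1               1               1               1               1               1               1               1             
  chi_1          1             exp(2*I*pi/9)   exp(4*I*pi/9)   exp(2*I*pi/3)   exp(8*I*pi/9)   exp(-8*I*pi/9)  exp(-2*I*pi/3)  exp(-4*I*pi/9)  exp(-2*I*pi/9)
  chi_2          1             exp(4*I*pi/9)   exp(8*I*pi/9)   exp(-2*I*pi/3)  exp(-2*I*pi/9)  exp(2*I*pi/9)   exp(2*I*pi/3)   exp(-8*I*pi/9)  exp(-4*I*pi/9)
  chi_3          1             exp(2*I*pi/3)   exp(-2*I*pi/3)  1               exp(2*I*pi/3)   exp(-2*I*pi/3)  1               exp(2*I*pi/3)   exp(-2*I*pi/3)
  chi_4          1             exp(8*I*pi/9)   exp(-2*I*pi/9)  exp(2*I*pi/3)   exp(-4*I*pi/9)  exp(4*I*pi/9)   exp(-2*I*pi/3)  exp(2*I*pi/9)   exp(-8*I*pi/9)
  chi_5          1             exp(-8*I*pi/9)  exp(2*I*pi/9)   exp(-2*I*pi/3)  exp(4*I*pi/9)   exp(-4*I*pi/9)  exp(2*I*pi/3)   exp(-2*I*pi/9)  exp(8*I*pi/9) 
  chi_6          1             exp(-2*I*pi/3)  exp(2*I*pi/3)   1               exp(-2*I*pi/3)  exp(2*I*pi/3)   1               exp(-2*I*pi/3)  exp(2*I*pi/3) 
  chi_7          1             exp(-4*I*pi/9)  exp(-8*I*pi/9)  exp(2*I*pi/3)   exp(2*I*pi/9)   exp(-2*I*pi/9)  exp(-2*I*pi/3)  exp(8*I*pi/9)   exp(4*I*pi/9) 
  chi_8          1             exp(-2*I*pi/9)  exp(-4*I*pi/9)  exp(-2*I*pi/3)  exp(-8*I*pi/9)  exp(8*I*pi/9)   exp(2*I*pi/3)   exp(4*I*pi/9)   exp(2*I*pi/9) 

Spot check: chi_7(8) = zeta_9^(7*8) = zeta_9^56 = exp(4*I*pi/9).

Why: Z/9Z is abelian, so all 9 irreducible complex representations are 1-dimensional. They are given by chi_k(m) = zeta_9^(k*m) for k = 0,...,8. Row orthogonality: sum_m chi_k(m) conj(chi_l(m)) = 9 * [k = l].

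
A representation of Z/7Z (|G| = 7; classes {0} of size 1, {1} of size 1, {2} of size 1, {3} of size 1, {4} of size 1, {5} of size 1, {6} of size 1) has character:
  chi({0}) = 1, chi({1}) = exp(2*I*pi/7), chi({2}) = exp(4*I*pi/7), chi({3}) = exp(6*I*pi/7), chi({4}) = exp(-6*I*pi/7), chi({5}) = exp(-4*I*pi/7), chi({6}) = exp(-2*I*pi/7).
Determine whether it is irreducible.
Irreducible: <chi, chi> = 1.

Justification: <chi, chi> = (1/|G|) sum_C |C| * |chi(C)|^2 = (1/7)[1*|1|^2 + 1*|exp(2*I*pi/7)|^2 + 1*|exp(4*I*pi/7)|^2 + 1*|exp(6*I*pi/7)|^2 + 1*|exp(-6*I*pi/7)|^2 + 1*|exp(-4*I*pi/7)|^2 + 1*|exp(-2*I*pi/7)|^2]
  = (1/7)[(1) + (1) + (1) + (1) + (1) + (1) + (1)] = 7/7 = 1.
(Exp terms are combined using exp(i*s)*conj(exp(i*t)) = exp(i*(s-t)), and sums of them are collapsed using the identity that for every m > 1 the m distinct m-th roots of unity sum to 0, e.g. 1 + exp(2*I*pi/3) + exp(-2*I*pi/3) = 0.)
A character is irreducible iff <chi, chi> = 1, so this representation is irreducible.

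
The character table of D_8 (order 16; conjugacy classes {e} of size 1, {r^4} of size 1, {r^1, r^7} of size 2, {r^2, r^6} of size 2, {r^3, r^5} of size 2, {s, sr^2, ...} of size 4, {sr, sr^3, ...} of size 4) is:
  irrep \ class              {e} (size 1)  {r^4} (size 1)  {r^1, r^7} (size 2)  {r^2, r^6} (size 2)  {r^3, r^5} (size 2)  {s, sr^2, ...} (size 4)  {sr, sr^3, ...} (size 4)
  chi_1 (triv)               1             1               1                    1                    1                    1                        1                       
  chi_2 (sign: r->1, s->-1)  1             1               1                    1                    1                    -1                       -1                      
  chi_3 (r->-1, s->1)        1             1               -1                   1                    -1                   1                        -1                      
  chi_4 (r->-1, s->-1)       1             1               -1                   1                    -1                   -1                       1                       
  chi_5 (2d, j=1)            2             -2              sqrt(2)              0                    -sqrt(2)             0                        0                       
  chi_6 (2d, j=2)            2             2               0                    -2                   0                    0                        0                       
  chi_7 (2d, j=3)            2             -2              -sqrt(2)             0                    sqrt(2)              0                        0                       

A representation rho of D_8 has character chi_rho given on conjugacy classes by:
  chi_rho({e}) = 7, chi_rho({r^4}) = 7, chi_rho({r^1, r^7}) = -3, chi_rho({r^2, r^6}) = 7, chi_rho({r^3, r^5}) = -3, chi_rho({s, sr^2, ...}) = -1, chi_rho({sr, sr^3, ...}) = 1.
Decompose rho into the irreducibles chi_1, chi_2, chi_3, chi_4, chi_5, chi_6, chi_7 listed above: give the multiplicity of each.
Multiplicities: chi_1: 1, chi_2: 1, chi_3: 2, chi_4: 3, chi_5: 0, chi_6: 0, chi_7: 0.

Proof sketch: Use <chi_rho, chi> = (1/|G|) sum_C |C| * chi_rho(C) * conj(chi(C)) with |G| = 16 for each irreducible chi in the table:
  <chi_rho, chi_1> = (1/16)[1*(7)*conj(1) + 1*(7)*conj(1) + 2*(-3)*conj(1) + 2*(7)*conj(1) + 2*(-3)*conj(1) + 4*(-1)*conj(1) + 4*(1)*conj(1)]
      = (1/16)[(7) + (7) + (-6) + (14) + (-6) + (-4) + (4)] = 16/16 = 1
  <chi_rho, chi_2> = (1/16)[1*(7)*conj(1) + 1*(7)*conj(1) + 2*(-3)*conj(1) + 2*(7)*conj(1) + 2*(-3)*conj(1) + 4*(-1)*conj(-1) + 4*(1)*conj(-1)]
      = (1/16)[(7) + (7) + (-6) + (14) + (-6) + (4) + (-4)] = 16/16 = 1
  <chi_rho, chi_3> = (1/16)[1*(7)*conj(1) + 1*(7)*conj(1) + 2*(-3)*conj(-1) + 2*(7)*conj(1) + 2*(-3)*conj(-1) + 4*(-1)*conj(1) + 4*(1)*conj(-1)]
      = (1/16)[(7) + (7) + (6) + (14) + (6) + (-4) + (-4)] = 32/16 = 2
  <chi_rho, chi_4> = (1/16)[1*(7)*conj(1) + 1*(7)*conj(1) + 2*(-3)*conj(-1) + 2*(7)*conj(1) + 2*(-3)*conj(-1) + 4*(-1)*conj(-1) + 4*(1)*conj(1)]
      = (1/16)[(7) + (7) + (6) + (14) + (6) + (4) + (4)] = 48/16 = 3
  <chi_rho, chi_5> = (1/16)[1*(7)*conj(2) + 1*(7)*conj(-2) + 2*(-3)*conj(sqrt(2)) + 2*(7)*conj(0) + 2*(-3)*conj(-sqrt(2)) + 4*(-1)*conj(0) + 4*(1)*conj(0)]
      = (1/16)[(14) + (-14) + (-6*sqrt(2)) + (0) + (6*sqrt(2)) + (0) + (0)] = 0/16 = 0
  <chi_rho, chi_6> = (1/16)[1*(7)*conj(2) + 1*(7)*conj(2) + 2*(-3)*conj(0) + 2*(7)*conj(-2) + 2*(-3)*conj(0) + 4*(-1)*conj(0) + 4*(1)*conj(0)]
      = (1/16)[(14) + (14) + (0) + (-28) + (0) + (0) + (0)] = 0/16 = 0
  <chi_rho, chi_7> = (1/16)[1*(7)*conj(2) + 1*(7)*conj(-2) + 2*(-3)*conj(-sqrt(2)) + 2*(7)*conj(0) + 2*(-3)*conj(sqrt(2)) + 4*(-1)*conj(0) + 4*(1)*conj(0)]
      = (1/16)[(14) + (-14) + (6*sqrt(2)) + (0) + (-6*sqrt(2)) + (0) + (0)] = 0/16 = 0
Dimension check: dim(rho) = sum (mult * dim) = 1*1 + 1*1 + 2*1 + 3*1 + 0*2 + 0*2 + 0*2 = 7 = chi_rho(e) = 7.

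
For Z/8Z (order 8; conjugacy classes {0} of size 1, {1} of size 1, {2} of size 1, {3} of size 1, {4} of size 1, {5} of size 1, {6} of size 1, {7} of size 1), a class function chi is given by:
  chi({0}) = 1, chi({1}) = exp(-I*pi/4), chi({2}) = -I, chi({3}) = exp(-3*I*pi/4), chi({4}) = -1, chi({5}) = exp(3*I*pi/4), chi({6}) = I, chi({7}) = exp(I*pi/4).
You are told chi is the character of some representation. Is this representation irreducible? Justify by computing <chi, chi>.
Irreducible: <chi, chi> = 1.

Details: <chi, chi> = (1/|G|) sum_C |C| * |chi(C)|^2 = (1/8)[1*|1|^2 + 1*|exp(-I*pi/4)|^2 + 1*|-I|^2 + 1*|exp(-3*I*pi/4)|^2 + 1*|-1|^2 + 1*|exp(3*I*pi/4)|^2 + 1*|I|^2 + 1*|exp(I*pi/4)|^2]
  = (1/8)[(1) + (1) + (1) + (1) + (1) + (1) + (1) + (1)] = 8/8 = 1.
(Exp terms are combined using exp(i*s)*conj(exp(i*t)) = exp(i*(s-t)), and sums of them are collapsed using the identity that for every m > 1 the m distinct m-th roots of unity sum to 0, e.g. 1 + exp(2*I*pi/3) + exp(-2*I*pi/3) = 0.)
A character is irreducible iff <chi, chi> = 1, so this representation is irreducible.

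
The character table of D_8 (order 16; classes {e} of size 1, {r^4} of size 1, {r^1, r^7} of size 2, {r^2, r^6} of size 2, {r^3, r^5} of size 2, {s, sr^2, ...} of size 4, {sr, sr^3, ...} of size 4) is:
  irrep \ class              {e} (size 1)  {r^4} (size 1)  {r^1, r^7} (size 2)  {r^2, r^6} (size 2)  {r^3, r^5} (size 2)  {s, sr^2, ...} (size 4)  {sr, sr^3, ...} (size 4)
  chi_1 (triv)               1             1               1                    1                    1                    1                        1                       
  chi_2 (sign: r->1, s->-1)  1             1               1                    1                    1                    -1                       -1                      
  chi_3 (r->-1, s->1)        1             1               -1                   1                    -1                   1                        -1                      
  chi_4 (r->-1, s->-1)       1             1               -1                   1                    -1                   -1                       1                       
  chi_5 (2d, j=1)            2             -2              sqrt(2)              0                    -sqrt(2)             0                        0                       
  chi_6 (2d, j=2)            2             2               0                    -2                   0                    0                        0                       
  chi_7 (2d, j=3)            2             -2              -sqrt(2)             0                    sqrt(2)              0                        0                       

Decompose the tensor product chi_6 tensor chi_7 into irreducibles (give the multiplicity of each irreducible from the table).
chi_6 tensor chi_7 = chi_5 + chi_7 (all other irreducibles have multiplicity 0).

Solution. The character of a tensor product is the pointwise product (chi_6 * chi_7)(C) = chi_6(C) * chi_7(C):
  {e}: (2)*(2), {r^4}: (2)*(-2), {r^1, r^7}: (0)*(-sqrt(2)), {r^2, r^6}: (-2)*(0), {r^3, r^5}: (0)*(sqrt(2)), {s, sr^2, ...}: (0)*(0), {sr, sr^3, ...}: (0)*(0)
so (chi_6 * chi_7) takes values
  {e} -> 4, {r^4} -> -4, {r^1, r^7} -> 0, {r^2, r^6} -> 0, {r^3, r^5} -> 0, {s, sr^2, ...} -> 0, {sr, sr^3, ...} -> 0.
Now take the inner product of this character with each irreducible chi from the table, <chi_6*chi_7, chi> = (1/16) sum_C |C| (chi_6*chi_7)(C) conj(chi(C)):
  <chi_6*chi_7, chi_1> = (1/16)[1*(4)*conj(1) + 1*(-4)*conj(1) + 2*(0)*conj(1) + 2*(0)*conj(1) + 2*(0)*conj(1) + 4*(0)*conj(1) + 4*(0)*conj(1)]
      = (1/16)[(4) + (-4) + (0) + (0) + (0) + (0) + (0)] = 0/16 = 0
  <chi_6*chi_7, chi_2> = (1/16)[1*(4)*conj(1) + 1*(-4)*conj(1) + 2*(0)*conj(1) + 2*(0)*conj(1) + 2*(0)*conj(1) + 4*(0)*conj(-1) + 4*(0)*conj(-1)]
      = (1/16)[(4) + (-4) + (0) + (0) + (0) + (0) + (0)] = 0/16 = 0
  <chi_6*chi_7, chi_3> = (1/16)[1*(4)*conj(1) + 1*(-4)*conj(1) + 2*(0)*conj(-1) + 2*(0)*conj(1) + 2*(0)*conj(-1) + 4*(0)*conj(1) + 4*(0)*conj(-1)]
      = (1/16)[(4) + (-4) + (0) + (0) + (0) + (0) + (0)] = 0/16 = 0
  <chi_6*chi_7, chi_4> = (1/16)[1*(4)*conj(1) + 1*(-4)*conj(1) + 2*(0)*conj(-1) + 2*(0)*conj(1) + 2*(0)*conj(-1) + 4*(0)*conj(-1) + 4*(0)*conj(1)]
      = (1/16)[(4) + (-4) + (0) + (0) + (0) + (0) + (0)] = 0/16 = 0
  <chi_6*chi_7, chi_5> = (1/16)[1*(4)*conj(2) + 1*(-4)*conj(-2) + 2*(0)*conj(sqrt(2)) + 2*(0)*conj(0) + 2*(0)*conj(-sqrt(2)) + 4*(0)*conj(0) + 4*(0)*conj(0)]
      = (1/16)[(8) + (8) + (0) + (0) + (0) + (0) + (0)] = 16/16 = 1
  <chi_6*chi_7, chi_6> = (1/16)[1*(4)*conj(2) + 1*(-4)*conj(2) + 2*(0)*conj(0) + 2*(0)*conj(-2) + 2*(0)*conj(0) + 4*(0)*conj(0) + 4*(0)*conj(0)]
      = (1/16)[(8) + (-8) + (0) + (0) + (0) + (0) + (0)] = 0/16 = 0
  <chi_6*chi_7, chi_7> = (1/16)[1*(4)*conj(2) + 1*(-4)*conj(-2) + 2*(0)*conj(-sqrt(2)) + 2*(0)*conj(0) + 2*(0)*conj(sqrt(2)) + 4*(0)*conj(0) + 4*(0)*conj(0)]
      = (1/16)[(8) + (8) + (0) + (0) + (0) + (0) + (0)] = 16/16 = 1
Hence the multiplicities are chi_5: 1, chi_7: 1. Dimension check: dim(chi_6)*dim(chi_7) = 2*2 = 4 and sum (mult * dim) = 1*2 + 1*2 = 4.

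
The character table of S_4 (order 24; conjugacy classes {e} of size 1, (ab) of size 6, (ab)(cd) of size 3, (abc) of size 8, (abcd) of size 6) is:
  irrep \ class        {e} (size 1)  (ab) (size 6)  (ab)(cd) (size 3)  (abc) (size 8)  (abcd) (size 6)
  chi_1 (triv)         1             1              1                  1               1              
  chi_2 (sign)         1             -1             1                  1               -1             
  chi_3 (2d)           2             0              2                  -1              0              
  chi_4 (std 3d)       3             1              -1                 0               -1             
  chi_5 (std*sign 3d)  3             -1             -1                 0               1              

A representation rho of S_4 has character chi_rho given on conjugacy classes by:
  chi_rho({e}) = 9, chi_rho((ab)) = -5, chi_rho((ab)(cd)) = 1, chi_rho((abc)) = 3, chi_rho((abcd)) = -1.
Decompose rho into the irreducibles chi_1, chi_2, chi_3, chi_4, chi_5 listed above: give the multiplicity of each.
Multiplicities: chi_1: 0, chi_2: 3, chi_3: 0, chi_4: 0, chi_5: 2.

Why: Use <chi_rho, chi> = (1/|G|) sum_C |C| * chi_rho(C) * conj(chi(C)) with |G| = 24 for each irreducible chi in the table:
  <chi_rho, chi_1> = (1/24)[1*(9)*conj(1) + 6*(-5)*conj(1) + 3*(1)*conj(1) + 8*(3)*conj(1) + 6*(-1)*conj(1)]
      = (1/24)[(9) + (-30) + (3) + (24) + (-6)] = 0/24 = 0
  <chi_rho, chi_2> = (1/24)[1*(9)*conj(1) + 6*(-5)*conj(-1) + 3*(1)*conj(1) + 8*(3)*conj(1) + 6*(-1)*conj(-1)]
      = (1/24)[(9) + (30) + (3) + (24) + (6)] = 72/24 = 3
  <chi_rho, chi_3> = (1/24)[1*(9)*conj(2) + 6*(-5)*conj(0) + 3*(1)*conj(2) + 8*(3)*conj(-1) + 6*(-1)*conj(0)]
      = (1/24)[(18) + (0) + (6) + (-24) + (0)] = 0/24 = 0
  <chi_rho, chi_4> = (1/24)[1*(9)*conj(3) + 6*(-5)*conj(1) + 3*(1)*conj(-1) + 8*(3)*conj(0) + 6*(-1)*conj(-1)]
      = (1/24)[(27) + (-30) + (-3) + (0) + (6)] = 0/24 = 0
  <chi_rho, chi_5> = (1/24)[1*(9)*conj(3) + 6*(-5)*conj(-1) + 3*(1)*conj(-1) + 8*(3)*conj(0) + 6*(-1)*conj(1)]
      = (1/24)[(27) + (30) + (-3) + (0) + (-6)] = 48/24 = 2
Dimension check: dim(rho) = sum (mult * dim) = 0*1 + 3*1 + 0*2 + 0*3 + 2*3 = 9 = chi_rho(e) = 9.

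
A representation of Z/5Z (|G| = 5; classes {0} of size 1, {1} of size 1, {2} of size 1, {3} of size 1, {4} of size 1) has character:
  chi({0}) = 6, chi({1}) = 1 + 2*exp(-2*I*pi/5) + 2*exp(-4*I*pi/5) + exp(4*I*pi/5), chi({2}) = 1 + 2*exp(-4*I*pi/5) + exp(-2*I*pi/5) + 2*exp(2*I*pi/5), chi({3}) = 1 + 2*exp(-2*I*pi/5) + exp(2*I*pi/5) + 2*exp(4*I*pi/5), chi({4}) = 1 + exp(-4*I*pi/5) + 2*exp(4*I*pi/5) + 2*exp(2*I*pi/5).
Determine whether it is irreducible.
Not irreducible (reducible): <chi, chi> = 10 > 1.

Why: <chi, chi> = (1/|G|) sum_C |C| * |chi(C)|^2 = (1/5)[1*|6|^2 + 1*|1 + 2*exp(-2*I*pi/5) + 2*exp(-4*I*pi/5) + exp(4*I*pi/5)|^2 + 1*|1 + 2*exp(-4*I*pi/5) + exp(-2*I*pi/5) + 2*exp(2*I*pi/5)|^2 + 1*|1 + 2*exp(-2*I*pi/5) + exp(2*I*pi/5) + 2*exp(4*I*pi/5)|^2 + 1*|1 + exp(-4*I*pi/5) + 2*exp(4*I*pi/5) + 2*exp(2*I*pi/5)|^2]
  = (1/5)[(36) + (10 + 8*exp(-2*I*pi/5) + 5*exp(-4*I*pi/5) + 5*exp(4*I*pi/5) + 8*exp(2*I*pi/5)) + (10 + 5*exp(-2*I*pi/5) + 8*exp(-4*I*pi/5) + 8*exp(4*I*pi/5) + 5*exp(2*I*pi/5)) + (10 + 5*exp(-2*I*pi/5) + 8*exp(-4*I*pi/5) + 8*exp(4*I*pi/5) + 5*exp(2*I*pi/5)) + (10 + 8*exp(-2*I*pi/5) + 5*exp(-4*I*pi/5) + 5*exp(4*I*pi/5) + 8*exp(2*I*pi/5))] = 50/5 = 10.
(Exp terms are combined using exp(i*s)*conj(exp(i*t)) = exp(i*(s-t)), and sums of them are collapsed using the identity that for every m > 1 the m distinct m-th roots of unity sum to 0, e.g. 1 + exp(2*I*pi/3) + exp(-2*I*pi/3) = 0.)
A character is irreducible iff <chi, chi> = 1, so this representation is reducible.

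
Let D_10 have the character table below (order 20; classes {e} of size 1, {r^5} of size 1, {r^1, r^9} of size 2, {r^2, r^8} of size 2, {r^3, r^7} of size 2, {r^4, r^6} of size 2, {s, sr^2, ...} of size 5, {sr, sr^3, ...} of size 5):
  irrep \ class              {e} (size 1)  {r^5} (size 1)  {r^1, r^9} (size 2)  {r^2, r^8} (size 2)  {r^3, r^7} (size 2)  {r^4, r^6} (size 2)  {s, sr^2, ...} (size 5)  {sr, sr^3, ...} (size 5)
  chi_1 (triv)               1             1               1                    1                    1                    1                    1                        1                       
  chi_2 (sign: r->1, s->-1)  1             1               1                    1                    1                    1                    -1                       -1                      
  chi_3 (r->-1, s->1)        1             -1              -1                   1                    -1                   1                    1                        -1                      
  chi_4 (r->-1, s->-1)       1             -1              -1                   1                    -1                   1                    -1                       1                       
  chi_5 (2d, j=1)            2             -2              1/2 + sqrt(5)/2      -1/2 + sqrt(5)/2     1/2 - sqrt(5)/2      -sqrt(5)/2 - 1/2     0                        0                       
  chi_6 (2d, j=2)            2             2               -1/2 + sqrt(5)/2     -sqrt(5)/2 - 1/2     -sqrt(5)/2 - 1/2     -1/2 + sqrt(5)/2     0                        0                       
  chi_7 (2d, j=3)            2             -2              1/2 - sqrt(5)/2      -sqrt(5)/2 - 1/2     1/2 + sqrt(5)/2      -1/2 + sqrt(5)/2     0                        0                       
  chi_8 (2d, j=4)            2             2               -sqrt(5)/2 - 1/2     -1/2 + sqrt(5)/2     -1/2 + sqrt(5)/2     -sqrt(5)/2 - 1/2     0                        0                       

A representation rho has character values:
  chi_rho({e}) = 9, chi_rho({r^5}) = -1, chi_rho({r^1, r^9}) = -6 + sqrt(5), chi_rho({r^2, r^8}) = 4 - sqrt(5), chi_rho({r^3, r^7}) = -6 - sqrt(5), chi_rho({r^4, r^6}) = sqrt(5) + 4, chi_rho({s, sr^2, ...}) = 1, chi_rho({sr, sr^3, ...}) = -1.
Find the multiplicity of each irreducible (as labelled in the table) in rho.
Multiplicities: chi_1: 0, chi_2: 0, chi_3: 3, chi_4: 2, chi_5: 0, chi_6: 2, chi_7: 0, chi_8: 0.

Working: Use <chi_rho, chi> = (1/|G|) sum_C |C| * chi_rho(C) * conj(chi(C)) with |G| = 20 for each irreducible chi in the table:
  <chi_rho, chi_1> = (1/20)[1*(9)*conj(1) + 1*(-1)*conj(1) + 2*(-6 + sqrt(5))*conj(1) + 2*(4 - sqrt(5))*conj(1) + 2*(-6 - sqrt(5))*conj(1) + 2*(sqrt(5) + 4)*conj(1) + 5*(1)*conj(1) + 5*(-1)*conj(1)]
      = (1/20)[(9) + (-1) + (-12 + 2*sqrt(5)) + (8 - 2*sqrt(5)) + (-12 - 2*sqrt(5)) + (2*sqrt(5) + 8) + (5) + (-5)] = 0/20 = 0
  <chi_rho, chi_2> = (1/20)[1*(9)*conj(1) + 1*(-1)*conj(1) + 2*(-6 + sqrt(5))*conj(1) + 2*(4 - sqrt(5))*conj(1) + 2*(-6 - sqrt(5))*conj(1) + 2*(sqrt(5) + 4)*conj(1) + 5*(1)*conj(-1) + 5*(-1)*conj(-1)]
      = (1/20)[(9) + (-1) + (-12 + 2*sqrt(5)) + (8 - 2*sqrt(5)) + (-12 - 2*sqrt(5)) + (2*sqrt(5) + 8) + (-5) + (5)] = 0/20 = 0
  <chi_rho, chi_3> = (1/20)[1*(9)*conj(1) + 1*(-1)*conj(-1) + 2*(-6 + sqrt(5))*conj(-1) + 2*(4 - sqrt(5))*conj(1) + 2*(-6 - sqrt(5))*conj(-1) + 2*(sqrt(5) + 4)*conj(1) + 5*(1)*conj(1) + 5*(-1)*conj(-1)]
      = (1/20)[(9) + (1) + (12 - 2*sqrt(5)) + (8 - 2*sqrt(5)) + (2*sqrt(5) + 12) + (2*sqrt(5) + 8) + (5) + (5)] = 60/20 = 3
  <chi_rho, chi_4> = (1/20)[1*(9)*conj(1) + 1*(-1)*conj(-1) + 2*(-6 + sqrt(5))*conj(-1) + 2*(4 - sqrt(5))*conj(1) + 2*(-6 - sqrt(5))*conj(-1) + 2*(sqrt(5) + 4)*conj(1) + 5*(1)*conj(-1) + 5*(-1)*conj(1)]
      = (1/20)[(9) + (1) + (12 - 2*sqrt(5)) + (8 - 2*sqrt(5)) + (2*sqrt(5) + 12) + (2*sqrt(5) + 8) + (-5) + (-5)] = 40/20 = 2
  <chi_rho, chi_5> = (1/20)[1*(9)*conj(2) + 1*(-1)*conj(-2) + 2*(-6 + sqrt(5))*conj(1/2 + sqrt(5)/2) + 2*(4 - sqrt(5))*conj(-1/2 + sqrt(5)/2) + 2*(-6 - sqrt(5))*conj(1/2 - sqrt(5)/2) + 2*(sqrt(5) + 4)*conj(-sqrt(5)/2 - 1/2) + 5*(1)*conj(0) + 5*(-1)*conj(0)]
      = (1/20)[(18) + (2) + (-5*sqrt(5) - 1) + (-9 + 5*sqrt(5)) + (-1 + 5*sqrt(5)) + (-5*sqrt(5) - 9) + (0) + (0)] = 0/20 = 0
  <chi_rho, chi_6> = (1/20)[1*(9)*conj(2) + 1*(-1)*conj(2) + 2*(-6 + sqrt(5))*conj(-1/2 + sqrt(5)/2) + 2*(4 - sqrt(5))*conj(-sqrt(5)/2 - 1/2) + 2*(-6 - sqrt(5))*conj(-sqrt(5)/2 - 1/2) + 2*(sqrt(5) + 4)*conj(-1/2 + sqrt(5)/2) + 5*(1)*conj(0) + 5*(-1)*conj(0)]
      = (1/20)[(18) + (-2) + (11 - 7*sqrt(5)) + (1 - 3*sqrt(5)) + (11 + 7*sqrt(5)) + (1 + 3*sqrt(5)) + (0) + (0)] = 40/20 = 2
  <chi_rho, chi_7> = (1/20)[1*(9)*conj(2) + 1*(-1)*conj(-2) + 2*(-6 + sqrt(5))*conj(1/2 - sqrt(5)/2) + 2*(4 - sqrt(5))*conj(-sqrt(5)/2 - 1/2) + 2*(-6 - sqrt(5))*conj(1/2 + sqrt(5)/2) + 2*(sqrt(5) + 4)*conj(-1/2 + sqrt(5)/2) + 5*(1)*conj(0) + 5*(-1)*conj(0)]
      = (1/20)[(18) + (2) + (-11 + 7*sqrt(5)) + (1 - 3*sqrt(5)) + (-7*sqrt(5) - 11) + (1 + 3*sqrt(5)) + (0) + (0)] = 0/20 = 0
  <chi_rho, chi_8> = (1/20)[1*(9)*conj(2) + 1*(-1)*conj(2) + 2*(-6 + sqrt(5))*conj(-sqrt(5)/2 - 1/2) + 2*(4 - sqrt(5))*conj(-1/2 + sqrt(5)/2) + 2*(-6 - sqrt(5))*conj(-1/2 + sqrt(5)/2) + 2*(sqrt(5) + 4)*conj(-sqrt(5)/2 - 1/2) + 5*(1)*conj(0) + 5*(-1)*conj(0)]
      = (1/20)[(18) + (-2) + (1 + 5*sqrt(5)) + (-9 + 5*sqrt(5)) + (1 - 5*sqrt(5)) + (-5*sqrt(5) - 9) + (0) + (0)] = 0/20 = 0
Dimension check: dim(rho) = sum (mult * dim) = 0*1 + 0*1 + 3*1 + 2*1 + 0*2 + 2*2 + 0*2 + 0*2 = 9 = chi_rho(e) = 9.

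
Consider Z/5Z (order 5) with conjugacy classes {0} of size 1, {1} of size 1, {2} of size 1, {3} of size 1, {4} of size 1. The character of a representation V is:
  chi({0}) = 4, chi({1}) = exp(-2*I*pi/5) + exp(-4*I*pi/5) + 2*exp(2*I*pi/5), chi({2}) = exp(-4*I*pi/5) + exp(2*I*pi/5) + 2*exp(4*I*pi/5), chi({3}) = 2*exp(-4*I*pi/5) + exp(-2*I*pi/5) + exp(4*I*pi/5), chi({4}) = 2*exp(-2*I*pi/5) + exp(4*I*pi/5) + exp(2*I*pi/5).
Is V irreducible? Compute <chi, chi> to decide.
Not irreducible (reducible): <chi, chi> = 6 > 1.

<chi, chi> = (1/|G|) sum_C |C| * |chi(C)|^2 = (1/5)[1*|4|^2 + 1*|exp(-2*I*pi/5) + exp(-4*I*pi/5) + 2*exp(2*I*pi/5)|^2 + 1*|exp(-4*I*pi/5) + exp(2*I*pi/5) + 2*exp(4*I*pi/5)|^2 + 1*|2*exp(-4*I*pi/5) + exp(-2*I*pi/5) + exp(4*I*pi/5)|^2 + 1*|2*exp(-2*I*pi/5) + exp(4*I*pi/5) + exp(2*I*pi/5)|^2]
  = (1/5)[(16) + (6 + 4*exp(-4*I*pi/5) + exp(-2*I*pi/5) + exp(2*I*pi/5) + 4*exp(4*I*pi/5)) + (6 + 4*exp(-2*I*pi/5) + exp(-4*I*pi/5) + exp(4*I*pi/5) + 4*exp(2*I*pi/5)) + (6 + 4*exp(-2*I*pi/5) + exp(-4*I*pi/5) + exp(4*I*pi/5) + 4*exp(2*I*pi/5)) + (6 + 4*exp(-4*I*pi/5) + exp(-2*I*pi/5) + exp(2*I*pi/5) + 4*exp(4*I*pi/5))] = 30/5 = 6.
(Exp terms are combined using exp(i*s)*conj(exp(i*t)) = exp(i*(s-t)), and sums of them are collapsed using the identity that for every m > 1 the m distinct m-th roots of unity sum to 0, e.g. 1 + exp(2*I*pi/3) + exp(-2*I*pi/3) = 0.)
A character is irreducible iff <chi, chi> = 1, so this representation is reducible.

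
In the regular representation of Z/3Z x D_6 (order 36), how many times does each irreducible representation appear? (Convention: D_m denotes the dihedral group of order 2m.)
Each irreducible V_i of dimension d_i appears with multiplicity d_i, i.e. rho_reg = (direct sum over all irreducibles V_i) d_i V_i. The irreducible dimensions for Z/3Z x D_6 are 1, 1, 1, 1, 1, 1, 1, 1, 1, 1, 1, 1, 2, 2, 2, 2, 2, 2: 12 irreducibles of dimension 1, each with multiplicity 1; 6 irreducibles of dimension 2, each with multiplicity 2. Total dimension 12*1*1 + 6*2*2 = 36 = |G|.

Derivation: General theorem: in the regular representation of a finite group G, each irreducible appears with multiplicity equal to its dimension. Check: dim(rho_reg) = sum d_i^2 = 1 + 1 + 1 + 1 + 1 + 1 + 1 + 1 + 1 + 1 + 1 + 1 + 4 + 4 + 4 + 4 + 4 + 4 = 36 = |G|.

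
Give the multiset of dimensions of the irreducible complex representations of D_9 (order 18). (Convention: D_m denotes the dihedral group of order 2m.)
Dimensions: 1, 1, 2, 2, 2, 2

Justification: There are 6 irreducibles (= number of conjugacy classes). Their dimensions d_i satisfy sum d_i^2 = |G| = 18: 1 + 1 + 4 + 4 + 4 + 4 = 18.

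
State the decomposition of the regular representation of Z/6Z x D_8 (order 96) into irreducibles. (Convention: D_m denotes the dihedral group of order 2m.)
Each irreducible V_i of dimension d_i appears with multiplicity d_i, i.e. rho_reg = (direct sum over all irreducibles V_i) d_i V_i. The irreducible dimensions for Z/6Z x D_8 are 1, 1, 1, 1, 1, 1, 1, 1, 1, 1, 1, 1, 1, 1, 1, 1, 1, 1, 1, 1, 1, 1, 1, 1, 2, 2, 2, 2, 2, 2, 2, 2, 2, 2, 2, 2, 2, 2, 2, 2, 2, 2: 24 irreducibles of dimension 1, each with multiplicity 1; 18 irreducibles of dimension 2, each with multiplicity 2. Total dimension 24*1*1 + 18*2*2 = 96 = |G|.

Justification: General theorem: in the regular representation of a finite group G, each irreducible appears with multiplicity equal to its dimension. Check: dim(rho_reg) = sum d_i^2 = 1 + 1 + 1 + 1 + 1 + 1 + 1 + 1 + 1 + 1 + 1 + 1 + 1 + 1 + 1 + 1 + 1 + 1 + 1 + 1 + 1 + 1 + 1 + 1 + 4 + 4 + 4 + 4 + 4 + 4 + 4 + 4 + 4 + 4 + 4 + 4 + 4 + 4 + 4 + 4 + 4 + 4 = 96 = |G|.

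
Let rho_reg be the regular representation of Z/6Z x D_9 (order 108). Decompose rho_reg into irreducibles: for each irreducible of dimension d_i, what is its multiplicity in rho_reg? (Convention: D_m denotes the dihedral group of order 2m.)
Each irreducible V_i of dimension d_i appears with multiplicity d_i, i.e. rho_reg = (direct sum over all irreducibles V_i) d_i V_i. The irreducible dimensions for Z/6Z x D_9 are 1, 1, 1, 1, 1, 1, 1, 1, 1, 1, 1, 1, 2, 2, 2, 2, 2, 2, 2, 2, 2, 2, 2, 2, 2, 2, 2, 2, 2, 2, 2, 2, 2, 2, 2, 2: 12 irreducibles of dimension 1, each with multiplicity 1; 24 irreducibles of dimension 2, each with multiplicity 2. Total dimension 12*1*1 + 24*2*2 = 108 = |G|.

Explanation: General theorem: in the regular representation of a finite group G, each irreducible appears with multiplicity equal to its dimension. Check: dim(rho_reg) = sum d_i^2 = 1 + 1 + 1 + 1 + 1 + 1 + 1 + 1 + 1 + 1 + 1 + 1 + 4 + 4 + 4 + 4 + 4 + 4 + 4 + 4 + 4 + 4 + 4 + 4 + 4 + 4 + 4 + 4 + 4 + 4 + 4 + 4 + 4 + 4 + 4 + 4 = 108 = |G|.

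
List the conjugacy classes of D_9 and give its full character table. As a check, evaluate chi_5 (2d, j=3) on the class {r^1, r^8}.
Conjugacy classes: {e} of size 1, {r^1, r^8} of size 2, {r^2, r^7} of size 2, {r^3, r^6} of size 2, {r^4, r^5} of size 2, {s, sr, ..., sr^8} of size 9.
Character table:
  irrep \ class              {e} (size 1)  {r^1, r^8} (size 2)  {r^2, r^7} (size 2)  {r^3, r^6} (size 2)  {r^4, r^5} (size 2)  {s, sr, ..., sr^8} (size 9)
  chi_1 (triv)               1             1                    1                    1                    1                    1                          
  chi_2 (sign: r->1, s->-1)  1             1                    1                    1                    1                    -1                         
  chi_3 (2d, j=1)            2             2*cos(2*pi/9)        2*cos(4*pi/9)        -1                   -2*cos(pi/9)         0                          
  chi_4 (2d, j=2)            2             2*cos(4*pi/9)        -2*cos(pi/9)         -1                   2*cos(2*pi/9)        0                          
  chi_5 (2d, j=3)            2             -1                   -1                   2                    -1                   0                          
  chi_6 (2d, j=4)            2             -2*cos(pi/9)         2*cos(2*pi/9)        -1                   2*cos(4*pi/9)        0                          

Spot check: chi_5 (2d, j=3) on {r^1, r^8} = -1.

Explanation: D_9 has order 2*9 = 18 with 6 conjugacy classes, hence 6 irreducibles. Sum of squared dims 1 + 1 + 4 + 4 + 4 + 4 = 18 = |G|. Linear characters come from the abelianisation; the 2-dimensional irreps have character r^k -> 2*cos(2*pi*j*k/9), reflections -> 0.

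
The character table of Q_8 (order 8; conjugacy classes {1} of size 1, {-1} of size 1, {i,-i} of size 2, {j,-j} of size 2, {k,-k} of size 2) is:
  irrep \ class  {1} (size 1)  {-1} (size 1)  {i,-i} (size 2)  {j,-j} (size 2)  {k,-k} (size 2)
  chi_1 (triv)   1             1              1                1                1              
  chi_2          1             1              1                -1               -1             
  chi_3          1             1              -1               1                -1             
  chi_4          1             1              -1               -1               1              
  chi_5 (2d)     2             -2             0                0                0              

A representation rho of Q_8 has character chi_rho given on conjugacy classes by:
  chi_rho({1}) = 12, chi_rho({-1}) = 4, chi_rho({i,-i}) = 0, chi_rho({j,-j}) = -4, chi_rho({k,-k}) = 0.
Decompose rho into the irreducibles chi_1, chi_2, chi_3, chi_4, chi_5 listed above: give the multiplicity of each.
Multiplicities: chi_1: 1, chi_2: 3, chi_3: 1, chi_4: 3, chi_5: 2.

Explanation: Use <chi_rho, chi> = (1/|G|) sum_C |C| * chi_rho(C) * conj(chi(C)) with |G| = 8 for each irreducible chi in the table:
  <chi_rho, chi_1> = (1/8)[1*(12)*conj(1) + 1*(4)*conj(1) + 2*(0)*conj(1) + 2*(-4)*conj(1) + 2*(0)*conj(1)]
      = (1/8)[(12) + (4) + (0) + (-8) + (0)] = 8/8 = 1
  <chi_rho, chi_2> = (1/8)[1*(12)*conj(1) + 1*(4)*conj(1) + 2*(0)*conj(1) + 2*(-4)*conj(-1) + 2*(0)*conj(-1)]
      = (1/8)[(12) + (4) + (0) + (8) + (0)] = 24/8 = 3
  <chi_rho, chi_3> = (1/8)[1*(12)*conj(1) + 1*(4)*conj(1) + 2*(0)*conj(-1) + 2*(-4)*conj(1) + 2*(0)*conj(-1)]
      = (1/8)[(12) + (4) + (0) + (-8) + (0)] = 8/8 = 1
  <chi_rho, chi_4> = (1/8)[1*(12)*conj(1) + 1*(4)*conj(1) + 2*(0)*conj(-1) + 2*(-4)*conj(-1) + 2*(0)*conj(1)]
      = (1/8)[(12) + (4) + (0) + (8) + (0)] = 24/8 = 3
  <chi_rho, chi_5> = (1/8)[1*(12)*conj(2) + 1*(4)*conj(-2) + 2*(0)*conj(0) + 2*(-4)*conj(0) + 2*(0)*conj(0)]
      = (1/8)[(24) + (-8) + (0) + (0) + (0)] = 16/8 = 2
Dimension check: dim(rho) = sum (mult * dim) = 1*1 + 3*1 + 1*1 + 3*1 + 2*2 = 12 = chi_rho(e) = 12.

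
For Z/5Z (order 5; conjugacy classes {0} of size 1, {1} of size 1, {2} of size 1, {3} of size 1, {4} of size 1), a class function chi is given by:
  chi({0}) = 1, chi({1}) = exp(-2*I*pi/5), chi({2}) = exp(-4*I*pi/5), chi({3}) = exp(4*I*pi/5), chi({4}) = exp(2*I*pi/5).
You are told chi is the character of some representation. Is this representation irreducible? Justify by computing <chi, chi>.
Irreducible: <chi, chi> = 1.

Argument: <chi, chi> = (1/|G|) sum_C |C| * |chi(C)|^2 = (1/5)[1*|1|^2 + 1*|exp(-2*I*pi/5)|^2 + 1*|exp(-4*I*pi/5)|^2 + 1*|exp(4*I*pi/5)|^2 + 1*|exp(2*I*pi/5)|^2]
  = (1/5)[(1) + (1) + (1) + (1) + (1)] = 5/5 = 1.
(Exp terms are combined using exp(i*s)*conj(exp(i*t)) = exp(i*(s-t)), and sums of them are collapsed using the identity that for every m > 1 the m distinct m-th roots of unity sum to 0, e.g. 1 + exp(2*I*pi/3) + exp(-2*I*pi/3) = 0.)
A character is irreducible iff <chi, chi> = 1, so this representation is irreducible.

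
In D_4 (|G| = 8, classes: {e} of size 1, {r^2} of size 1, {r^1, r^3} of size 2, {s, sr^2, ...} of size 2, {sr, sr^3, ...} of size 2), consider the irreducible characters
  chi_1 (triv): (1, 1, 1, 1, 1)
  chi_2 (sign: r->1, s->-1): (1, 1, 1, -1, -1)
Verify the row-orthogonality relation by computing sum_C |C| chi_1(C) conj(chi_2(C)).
Sum = 0; so <chi_1, chi_2> = 0 (distinct irreducibles are orthogonal).

Justification: Compute term by term over conjugacy classes (|C| * chi_1(C) * conj(chi_2(C))):
  1*(1)*conj(1) + 1*(1)*conj(1) + 2*(1)*conj(1) + 2*(1)*conj(-1) + 2*(1)*conj(-1)
  = (1) + (1) + (2) + (-2) + (-2)
  = 0.
Dividing by |G| = 8 gives 0/8 = 0, matching the row-orthogonality relation <chi_1, chi_2> = [chi_1 = chi_2].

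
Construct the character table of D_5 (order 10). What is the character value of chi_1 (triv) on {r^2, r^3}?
Conjugacy classes: {e} of size 1, {r^1, r^4} of size 2, {r^2, r^3} of size 2, {s, sr, ..., sr^4} of size 5.
Character table:
  irrep \ class              {e} (size 1)  {r^1, r^4} (size 2)  {r^2, r^3} (size 2)  {s, sr, ..., sr^4} (size 5)
  chi_1 (triv)               1             1                    1                    1                          
  chi_2 (sign: r->1, s->-1)  1             1                    1                    -1                         
  chi_3 (2d, j=1)            2             -1/2 + sqrt(5)/2     -sqrt(5)/2 - 1/2     0                          
  chi_4 (2d, j=2)            2             -sqrt(5)/2 - 1/2     -1/2 + sqrt(5)/2     0                          

Spot check: chi_1 (triv) on {r^2, r^3} = 1.

Justification: D_5 has order 2*5 = 10 with 4 conjugacy classes, hence 4 irreducibles. Sum of squared dims 1 + 1 + 4 + 4 = 10 = |G|. Linear characters come from the abelianisation; the 2-dimensional irreps have character r^k -> 2*cos(2*pi*j*k/5), reflections -> 0.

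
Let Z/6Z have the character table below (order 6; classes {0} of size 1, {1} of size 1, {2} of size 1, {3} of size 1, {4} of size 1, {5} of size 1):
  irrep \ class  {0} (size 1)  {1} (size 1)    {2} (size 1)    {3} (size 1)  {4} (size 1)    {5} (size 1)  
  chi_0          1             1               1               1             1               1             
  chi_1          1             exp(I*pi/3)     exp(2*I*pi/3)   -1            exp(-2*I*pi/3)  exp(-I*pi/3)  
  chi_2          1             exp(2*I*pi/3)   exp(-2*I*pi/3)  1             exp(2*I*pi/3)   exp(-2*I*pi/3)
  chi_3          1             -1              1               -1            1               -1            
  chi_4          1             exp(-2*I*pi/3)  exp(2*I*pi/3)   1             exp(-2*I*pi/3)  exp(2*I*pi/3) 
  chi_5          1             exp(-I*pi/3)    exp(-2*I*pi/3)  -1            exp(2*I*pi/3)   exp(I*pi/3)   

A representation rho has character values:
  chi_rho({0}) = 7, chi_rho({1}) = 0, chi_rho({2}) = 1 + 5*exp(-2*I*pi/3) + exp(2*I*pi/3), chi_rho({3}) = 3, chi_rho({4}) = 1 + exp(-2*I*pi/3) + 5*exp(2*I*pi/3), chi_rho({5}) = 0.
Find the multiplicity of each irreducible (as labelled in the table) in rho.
Multiplicities: chi_0: 1, chi_1: 0, chi_2: 3, chi_3: 0, chi_4: 1, chi_5: 2.

Explanation: Use <chi_rho, chi> = (1/|G|) sum_C |C| * chi_rho(C) * conj(chi(C)) with |G| = 6 for each irreducible chi in the table:
  <chi_rho, chi_0> = (1/6)[1*(7)*conj(1) + 1*(0)*conj(1) + 1*(1 + 5*exp(-2*I*pi/3) + exp(2*I*pi/3))*conj(1) + 1*(3)*conj(1) + 1*(1 + exp(-2*I*pi/3) + 5*exp(2*I*pi/3))*conj(1) + 1*(0)*conj(1)]
      = (1/6)[(7) + (0) + (1 + 5*exp(-2*I*pi/3) + exp(2*I*pi/3)) + (3) + (1 + exp(-2*I*pi/3) + 5*exp(2*I*pi/3)) + (0)] = 6/6 = 1
  <chi_rho, chi_1> = (1/6)[1*(7)*conj(1) + 1*(0)*conj(exp(I*pi/3)) + 1*(1 + 5*exp(-2*I*pi/3) + exp(2*I*pi/3))*conj(exp(2*I*pi/3)) + 1*(3)*conj(-1) + 1*(1 + exp(-2*I*pi/3) + 5*exp(2*I*pi/3))*conj(exp(-2*I*pi/3)) + 1*(0)*conj(exp(-I*pi/3))]
      = (1/6)[(7) + (0) + (1 + exp(-2*I*pi/3) + 5*exp(2*I*pi/3)) + (-3) + (1 + 5*exp(-2*I*pi/3) + exp(2*I*pi/3)) + (0)] = 0/6 = 0
  <chi_rho, chi_2> = (1/6)[1*(7)*conj(1) + 1*(0)*conj(exp(2*I*pi/3)) + 1*(1 + 5*exp(-2*I*pi/3) + exp(2*I*pi/3))*conj(exp(-2*I*pi/3)) + 1*(3)*conj(1) + 1*(1 + exp(-2*I*pi/3) + 5*exp(2*I*pi/3))*conj(exp(2*I*pi/3)) + 1*(0)*conj(exp(-2*I*pi/3))]
      = (1/6)[(7) + (0) + (4) + (3) + (4) + (0)] = 18/6 = 3
  <chi_rho, chi_3> = (1/6)[1*(7)*conj(1) + 1*(0)*conj(-1) + 1*(1 + 5*exp(-2*I*pi/3) + exp(2*I*pi/3))*conj(1) + 1*(3)*conj(-1) + 1*(1 + exp(-2*I*pi/3) + 5*exp(2*I*pi/3))*conj(1) + 1*(0)*conj(-1)]
      = (1/6)[(7) + (0) + (1 + 5*exp(-2*I*pi/3) + exp(2*I*pi/3)) + (-3) + (1 + exp(-2*I*pi/3) + 5*exp(2*I*pi/3)) + (0)] = 0/6 = 0
  <chi_rho, chi_4> = (1/6)[1*(7)*conj(1) + 1*(0)*conj(exp(-2*I*pi/3)) + 1*(1 + 5*exp(-2*I*pi/3) + exp(2*I*pi/3))*conj(exp(2*I*pi/3)) + 1*(3)*conj(1) + 1*(1 + exp(-2*I*pi/3) + 5*exp(2*I*pi/3))*conj(exp(-2*I*pi/3)) + 1*(0)*conj(exp(2*I*pi/3))]
      = (1/6)[(7) + (0) + (1 + exp(-2*I*pi/3) + 5*exp(2*I*pi/3)) + (3) + (1 + 5*exp(-2*I*pi/3) + exp(2*I*pi/3)) + (0)] = 6/6 = 1
  <chi_rho, chi_5> = (1/6)[1*(7)*conj(1) + 1*(0)*conj(exp(-I*pi/3)) + 1*(1 + 5*exp(-2*I*pi/3) + exp(2*I*pi/3))*conj(exp(-2*I*pi/3)) + 1*(3)*conj(-1) + 1*(1 + exp(-2*I*pi/3) + 5*exp(2*I*pi/3))*conj(exp(2*I*pi/3)) + 1*(0)*conj(exp(I*pi/3))]
      = (1/6)[(7) + (0) + (4) + (-3) + (4) + (0)] = 12/6 = 2
(Exp terms are combined using exp(i*s)*conj(exp(i*t)) = exp(i*(s-t)), and sums of them are collapsed using the identity that for every m > 1 the m distinct m-th roots of unity sum to 0, e.g. 1 + exp(2*I*pi/3) + exp(-2*I*pi/3) = 0.)
Dimension check: dim(rho) = sum (mult * dim) = 1*1 + 0*1 + 3*1 + 0*1 + 1*1 + 2*1 = 7 = chi_rho(e) = 7.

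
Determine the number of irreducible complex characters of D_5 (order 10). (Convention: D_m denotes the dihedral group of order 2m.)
4

Reasoning: The number of irreducible complex representations of a finite group equals its number of conjugacy classes. D_5 has 4 conjugacy classes ((n+3)/2 for n odd), so D_5 (order 10) has exactly 4 irreducible complex representations.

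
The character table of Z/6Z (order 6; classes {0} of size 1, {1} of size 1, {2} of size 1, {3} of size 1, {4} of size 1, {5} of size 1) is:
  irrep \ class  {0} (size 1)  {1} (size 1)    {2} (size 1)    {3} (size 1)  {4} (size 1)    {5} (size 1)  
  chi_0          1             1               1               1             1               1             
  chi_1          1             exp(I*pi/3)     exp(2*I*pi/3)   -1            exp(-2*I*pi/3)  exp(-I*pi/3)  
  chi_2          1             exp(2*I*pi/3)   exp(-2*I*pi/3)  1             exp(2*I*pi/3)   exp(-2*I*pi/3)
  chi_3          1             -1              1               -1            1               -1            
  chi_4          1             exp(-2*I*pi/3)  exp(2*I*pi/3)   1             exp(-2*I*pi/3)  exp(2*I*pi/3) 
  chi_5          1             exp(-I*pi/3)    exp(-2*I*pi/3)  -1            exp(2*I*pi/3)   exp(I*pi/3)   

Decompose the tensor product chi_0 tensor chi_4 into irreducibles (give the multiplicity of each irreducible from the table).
chi_0 tensor chi_4 = chi_4 (all other irreducibles have multiplicity 0).

Solution. The character of a tensor product is the pointwise product (chi_0 * chi_4)(C) = chi_0(C) * chi_4(C):
  {0}: (1)*(1), {1}: (1)*(exp(-2*I*pi/3)), {2}: (1)*(exp(2*I*pi/3)), {3}: (1)*(1), {4}: (1)*(exp(-2*I*pi/3)), {5}: (1)*(exp(2*I*pi/3))
so (chi_0 * chi_4) takes values
  {0} -> 1, {1} -> exp(-2*I*pi/3), {2} -> exp(2*I*pi/3), {3} -> 1, {4} -> exp(-2*I*pi/3), {5} -> exp(2*I*pi/3).
Now take the inner product of this character with each irreducible chi from the table, <chi_0*chi_4, chi> = (1/6) sum_C |C| (chi_0*chi_4)(C) conj(chi(C)):
  <chi_0*chi_4, chi_0> = (1/6)[1*(1)*conj(1) + 1*(exp(-2*I*pi/3))*conj(1) + 1*(exp(2*I*pi/3))*conj(1) + 1*(1)*conj(1) + 1*(exp(-2*I*pi/3))*conj(1) + 1*(exp(2*I*pi/3))*conj(1)]
      = (1/6)[(1) + (exp(-2*I*pi/3)) + (exp(2*I*pi/3)) + (1) + (exp(-2*I*pi/3)) + (exp(2*I*pi/3))] = 0/6 = 0
  <chi_0*chi_4, chi_1> = (1/6)[1*(1)*conj(1) + 1*(exp(-2*I*pi/3))*conj(exp(I*pi/3)) + 1*(exp(2*I*pi/3))*conj(exp(2*I*pi/3)) + 1*(1)*conj(-1) + 1*(exp(-2*I*pi/3))*conj(exp(-2*I*pi/3)) + 1*(exp(2*I*pi/3))*conj(exp(-I*pi/3))]
      = (1/6)[(1) + (-1) + (1) + (-1) + (1) + (-1)] = 0/6 = 0
  <chi_0*chi_4, chi_2> = (1/6)[1*(1)*conj(1) + 1*(exp(-2*I*pi/3))*conj(exp(2*I*pi/3)) + 1*(exp(2*I*pi/3))*conj(exp(-2*I*pi/3)) + 1*(1)*conj(1) + 1*(exp(-2*I*pi/3))*conj(exp(2*I*pi/3)) + 1*(exp(2*I*pi/3))*conj(exp(-2*I*pi/3))]
      = (1/6)[(1) + (exp(2*I*pi/3)) + (exp(-2*I*pi/3)) + (1) + (exp(2*I*pi/3)) + (exp(-2*I*pi/3))] = 0/6 = 0
  <chi_0*chi_4, chi_3> = (1/6)[1*(1)*conj(1) + 1*(exp(-2*I*pi/3))*conj(-1) + 1*(exp(2*I*pi/3))*conj(1) + 1*(1)*conj(-1) + 1*(exp(-2*I*pi/3))*conj(1) + 1*(exp(2*I*pi/3))*conj(-1)]
      = (1/6)[(1) + (-exp(-2*I*pi/3)) + (exp(2*I*pi/3)) + (-1) + (exp(-2*I*pi/3)) + (-exp(2*I*pi/3))] = 0/6 = 0
  <chi_0*chi_4, chi_4> = (1/6)[1*(1)*conj(1) + 1*(exp(-2*I*pi/3))*conj(exp(-2*I*pi/3)) + 1*(exp(2*I*pi/3))*conj(exp(2*I*pi/3)) + 1*(1)*conj(1) + 1*(exp(-2*I*pi/3))*conj(exp(-2*I*pi/3)) + 1*(exp(2*I*pi/3))*conj(exp(2*I*pi/3))]
      = (1/6)[(1) + (1) + (1) + (1) + (1) + (1)] = 6/6 = 1
  <chi_0*chi_4, chi_5> = (1/6)[1*(1)*conj(1) + 1*(exp(-2*I*pi/3))*conj(exp(-I*pi/3)) + 1*(exp(2*I*pi/3))*conj(exp(-2*I*pi/3)) + 1*(1)*conj(-1) + 1*(exp(-2*I*pi/3))*conj(exp(2*I*pi/3)) + 1*(exp(2*I*pi/3))*conj(exp(I*pi/3))]
      = (1/6)[(1) + (exp(-I*pi/3)) + (exp(-2*I*pi/3)) + (-1) + (exp(2*I*pi/3)) + (exp(I*pi/3))] = 0/6 = 0
(Exp terms are combined using exp(i*s)*conj(exp(i*t)) = exp(i*(s-t)), and sums of them are collapsed using the identity that for every m > 1 the m distinct m-th roots of unity sum to 0, e.g. 1 + exp(2*I*pi/3) + exp(-2*I*pi/3) = 0.)
Hence the multiplicities are chi_4: 1. Dimension check: dim(chi_0)*dim(chi_4) = 1*1 = 1 and sum (mult * dim) = 1*1 = 1.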